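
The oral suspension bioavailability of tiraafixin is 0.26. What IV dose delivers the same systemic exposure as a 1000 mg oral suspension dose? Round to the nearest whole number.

Systemic exposure from an extravascular dose = F × D_ev, so the equivalent IV dose is F × D_ev.
D_iv = F × D_ev = 0.26 × 1000 = 260 mg

D_iv = 260 mg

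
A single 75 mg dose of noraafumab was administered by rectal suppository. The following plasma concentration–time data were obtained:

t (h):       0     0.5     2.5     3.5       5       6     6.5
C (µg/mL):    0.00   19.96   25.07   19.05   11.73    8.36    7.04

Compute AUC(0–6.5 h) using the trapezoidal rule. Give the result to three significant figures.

AUC = 109 µg/mL·h

Trapezoidal AUC_0→6.5:
  [0→0.5]: (0.00+19.96)/2 × 0.5 = 4.99
  [0.5→2.5]: (19.96+25.07)/2 × 2 = 45.03
  [2.5→3.5]: (25.07+19.05)/2 × 1 = 22.06
  [3.5→5]: (19.05+11.73)/2 × 1.5 = 23.085
  [5→6]: (11.73+8.36)/2 × 1 = 10.045
  [6→6.5]: (8.36+7.04)/2 × 0.5 = 3.85
  Sum = 109.06 µg/mL·h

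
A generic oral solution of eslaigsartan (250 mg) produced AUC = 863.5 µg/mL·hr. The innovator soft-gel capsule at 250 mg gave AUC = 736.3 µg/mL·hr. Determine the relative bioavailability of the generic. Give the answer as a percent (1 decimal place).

F_rel = 117.3%

F_rel = (AUC_test/D_test) / (AUC_ref/D_ref)
      = (863.5/250) / (736.3/250)
      = 3.454 / 2.9452 = 1.1728 = 117.28%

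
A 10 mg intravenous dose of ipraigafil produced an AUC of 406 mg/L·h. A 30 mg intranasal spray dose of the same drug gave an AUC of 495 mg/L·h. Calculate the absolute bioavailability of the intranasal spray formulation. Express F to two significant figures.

F = (AUC_ev / D_ev) / (AUC_iv / D_iv)
  = (495/30) / (406/10)
  = 16.5 / 40.6 = 0.4064

F = 0.41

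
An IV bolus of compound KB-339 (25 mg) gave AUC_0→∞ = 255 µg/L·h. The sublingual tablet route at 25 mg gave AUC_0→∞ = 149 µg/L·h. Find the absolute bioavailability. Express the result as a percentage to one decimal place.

F = (AUC_ev / D_ev) / (AUC_iv / D_iv)
  = (149/25) / (255/25)
  = 5.96 / 10.2 = 0.5843
  = 58.43%

F = 58.4%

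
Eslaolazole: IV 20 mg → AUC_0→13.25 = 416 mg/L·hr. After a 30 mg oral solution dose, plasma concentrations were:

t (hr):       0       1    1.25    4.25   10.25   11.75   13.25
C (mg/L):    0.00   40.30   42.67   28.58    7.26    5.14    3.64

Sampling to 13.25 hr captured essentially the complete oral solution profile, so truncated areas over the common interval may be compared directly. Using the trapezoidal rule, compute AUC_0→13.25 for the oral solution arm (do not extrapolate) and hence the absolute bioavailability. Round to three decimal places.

Trapezoidal AUC_0→13.25 (oral solution):
  [0→1]: (0.00+40.30)/2 × 1 = 20.15
  [1→1.25]: (40.30+42.67)/2 × 0.25 = 10.37125
  [1.25→4.25]: (42.67+28.58)/2 × 3 = 106.875
  [4.25→10.25]: (28.58+7.26)/2 × 6 = 107.52
  [10.25→11.75]: (7.26+5.14)/2 × 1.5 = 9.3
  [11.75→13.25]: (5.14+3.64)/2 × 1.5 = 6.585
  Sum = 260.80125 mg/L·hr
F = (AUC_ev/D_ev)/(AUC_iv/D_iv) = (260.80125/30)/(416/20) = 8.693375/20.8 = 0.4180

F = 0.418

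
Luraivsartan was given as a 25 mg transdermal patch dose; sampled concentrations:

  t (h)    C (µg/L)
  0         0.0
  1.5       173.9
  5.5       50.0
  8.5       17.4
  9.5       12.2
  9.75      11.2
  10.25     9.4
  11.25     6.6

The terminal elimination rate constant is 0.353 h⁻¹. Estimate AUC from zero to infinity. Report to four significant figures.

AUC = 728.9 µg/L·h

Trapezoidal AUC_0→11.25:
  [0→1.5]: (0.0+173.9)/2 × 1.5 = 130.425
  [1.5→5.5]: (173.9+50.0)/2 × 4 = 447.8
  [5.5→8.5]: (50.0+17.4)/2 × 3 = 101.1
  [8.5→9.5]: (17.4+12.2)/2 × 1 = 14.8
  [9.5→9.75]: (12.2+11.2)/2 × 0.25 = 2.925
  [9.75→10.25]: (11.2+9.4)/2 × 0.5 = 5.15
  [10.25→11.25]: (9.4+6.6)/2 × 1 = 8.0
  Sum = 710.2 µg/L·h
Extrapolated tail: C_last / k_e = 6.6 / 0.353 = 18.697
AUC_0→∞ = 710.2 + 18.697 = 728.897 µg/L·h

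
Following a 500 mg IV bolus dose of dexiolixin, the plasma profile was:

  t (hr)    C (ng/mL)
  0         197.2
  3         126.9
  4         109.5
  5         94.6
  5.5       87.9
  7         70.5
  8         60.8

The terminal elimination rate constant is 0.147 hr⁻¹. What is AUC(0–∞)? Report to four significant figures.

AUC = 1350 ng/mL·hr

Trapezoidal AUC_0→8:
  [0→3]: (197.2+126.9)/2 × 3 = 486.15
  [3→4]: (126.9+109.5)/2 × 1 = 118.2
  [4→5]: (109.5+94.6)/2 × 1 = 102.05
  [5→5.5]: (94.6+87.9)/2 × 0.5 = 45.625
  [5.5→7]: (87.9+70.5)/2 × 1.5 = 118.8
  [7→8]: (70.5+60.8)/2 × 1 = 65.65
  Sum = 936.475 ng/mL·hr
Extrapolated tail: C_last / k_e = 60.8 / 0.147 = 413.605
AUC_0→∞ = 936.475 + 413.605 = 1350.08 ng/mL·hr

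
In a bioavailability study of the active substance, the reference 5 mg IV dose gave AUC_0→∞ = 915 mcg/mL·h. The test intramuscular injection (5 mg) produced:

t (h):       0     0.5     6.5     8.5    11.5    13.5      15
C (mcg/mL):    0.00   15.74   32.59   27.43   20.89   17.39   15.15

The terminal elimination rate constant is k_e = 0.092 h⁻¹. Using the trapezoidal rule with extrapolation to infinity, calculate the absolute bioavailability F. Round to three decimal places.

F = 0.556

Trapezoidal AUC_0→15 (intramuscular injection):
  [0→0.5]: (0.00+15.74)/2 × 0.5 = 3.935
  [0.5→6.5]: (15.74+32.59)/2 × 6 = 144.99
  [6.5→8.5]: (32.59+27.43)/2 × 2 = 60.02
  [8.5→11.5]: (27.43+20.89)/2 × 3 = 72.48
  [11.5→13.5]: (20.89+17.39)/2 × 2 = 38.28
  [13.5→15]: (17.39+15.15)/2 × 1.5 = 24.405
  Sum = 344.11 mcg/mL·h
Tail: C_last/k_e = 15.15/0.092 = 164.674
AUC_0→∞ (intramuscular injection) = 344.11 + 164.674 = 508.784 mcg/mL·h
F = (AUC_ev/D_ev)/(AUC_iv/D_iv) = (508.784/5)/(915/5) = 101.7568/183 = 0.5560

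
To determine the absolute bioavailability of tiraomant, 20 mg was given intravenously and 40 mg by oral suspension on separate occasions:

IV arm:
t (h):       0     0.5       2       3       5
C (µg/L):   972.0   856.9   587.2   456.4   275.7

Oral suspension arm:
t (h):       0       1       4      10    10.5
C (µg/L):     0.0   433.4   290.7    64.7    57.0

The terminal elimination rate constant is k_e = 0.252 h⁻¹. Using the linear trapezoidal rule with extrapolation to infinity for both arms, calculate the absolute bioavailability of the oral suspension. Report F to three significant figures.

Trapezoidal AUC_0→5 (IV):
  [0→0.5]: (972.0+856.9)/2 × 0.5 = 457.225
  [0.5→2]: (856.9+587.2)/2 × 1.5 = 1083.075
  [2→3]: (587.2+456.4)/2 × 1 = 521.8
  [3→5]: (456.4+275.7)/2 × 2 = 732.1
  Sum = 2794.2 µg/L·h
IV tail: 275.7/0.252 = 1094.048; AUC_iv,0→∞ = 2794.2 + 1094.048 = 3888.248 µg/L·h
Trapezoidal AUC_0→10.5 (oral suspension):
  [0→1]: (0.0+433.4)/2 × 1 = 216.7
  [1→4]: (433.4+290.7)/2 × 3 = 1086.15
  [4→10]: (290.7+64.7)/2 × 6 = 1066.2
  [10→10.5]: (64.7+57.0)/2 × 0.5 = 30.425
  Sum = 2399.475 µg/L·h
oral suspension tail: 57.0/0.252 = 226.190; AUC_ev,0→∞ = 2399.475 + 226.190 = 2625.665 µg/L·h
F = (AUC_ev/D_ev)/(AUC_iv/D_iv) = (2625.665/40)/(3888.248/20) = 65.641625/194.4124 = 0.3376

F = 0.338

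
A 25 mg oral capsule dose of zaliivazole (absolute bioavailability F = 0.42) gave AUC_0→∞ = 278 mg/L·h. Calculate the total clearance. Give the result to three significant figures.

CL = F × Dose / AUC_0→∞
   = 0.42 × 25 / 278 = 0.0377698 L/h

CL = 0.0378 L/h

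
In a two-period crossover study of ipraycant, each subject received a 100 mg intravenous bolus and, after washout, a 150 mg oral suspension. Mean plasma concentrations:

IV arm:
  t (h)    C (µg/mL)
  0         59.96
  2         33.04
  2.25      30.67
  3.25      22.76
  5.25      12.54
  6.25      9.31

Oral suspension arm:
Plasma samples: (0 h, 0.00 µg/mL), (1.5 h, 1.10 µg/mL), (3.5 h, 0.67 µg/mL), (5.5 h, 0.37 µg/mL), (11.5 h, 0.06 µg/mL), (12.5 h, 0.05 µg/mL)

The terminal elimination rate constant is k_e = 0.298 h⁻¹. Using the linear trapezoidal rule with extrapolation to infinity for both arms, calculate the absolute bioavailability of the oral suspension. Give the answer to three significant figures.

Trapezoidal AUC_0→6.25 (IV):
  [0→2]: (59.96+33.04)/2 × 2 = 93.0
  [2→2.25]: (33.04+30.67)/2 × 0.25 = 7.96375
  [2.25→3.25]: (30.67+22.76)/2 × 1 = 26.715
  [3.25→5.25]: (22.76+12.54)/2 × 2 = 35.3
  [5.25→6.25]: (12.54+9.31)/2 × 1 = 10.925
  Sum = 173.90375 µg/mL·h
IV tail: 9.31/0.298 = 31.242; AUC_iv,0→∞ = 173.90375 + 31.242 = 205.14575 µg/mL·h
Trapezoidal AUC_0→12.5 (oral suspension):
  [0→1.5]: (0.00+1.10)/2 × 1.5 = 0.825
  [1.5→3.5]: (1.10+0.67)/2 × 2 = 1.77
  [3.5→5.5]: (0.67+0.37)/2 × 2 = 1.04
  [5.5→11.5]: (0.37+0.06)/2 × 6 = 1.29
  [11.5→12.5]: (0.06+0.05)/2 × 1 = 0.055
  Sum = 4.98 µg/mL·h
oral suspension tail: 0.05/0.298 = 0.168; AUC_ev,0→∞ = 4.98 + 0.168 = 5.148 µg/mL·h
F = (AUC_ev/D_ev)/(AUC_iv/D_iv) = (5.148/150)/(205.14575/100) = 0.03432/2.0514575 = 0.0167

F = 0.0167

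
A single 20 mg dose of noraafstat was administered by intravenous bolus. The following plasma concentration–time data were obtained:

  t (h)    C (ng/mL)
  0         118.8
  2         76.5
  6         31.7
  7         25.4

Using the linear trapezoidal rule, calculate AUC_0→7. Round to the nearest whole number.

Trapezoidal AUC_0→7:
  [0→2]: (118.8+76.5)/2 × 2 = 195.3
  [2→6]: (76.5+31.7)/2 × 4 = 216.4
  [6→7]: (31.7+25.4)/2 × 1 = 28.55
  Sum = 440.25 ng/mL·h

AUC = 440 ng/mL·h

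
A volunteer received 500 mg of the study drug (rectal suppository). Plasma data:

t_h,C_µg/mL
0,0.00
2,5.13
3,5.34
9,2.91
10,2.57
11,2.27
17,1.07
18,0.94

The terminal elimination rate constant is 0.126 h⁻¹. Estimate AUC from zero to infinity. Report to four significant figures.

Trapezoidal AUC_0→18:
  [0→2]: (0.00+5.13)/2 × 2 = 5.13
  [2→3]: (5.13+5.34)/2 × 1 = 5.235
  [3→9]: (5.34+2.91)/2 × 6 = 24.75
  [9→10]: (2.91+2.57)/2 × 1 = 2.74
  [10→11]: (2.57+2.27)/2 × 1 = 2.42
  [11→17]: (2.27+1.07)/2 × 6 = 10.02
  [17→18]: (1.07+0.94)/2 × 1 = 1.005
  Sum = 51.3 µg/mL·h
Extrapolated tail: C_last / k_e = 0.94 / 0.126 = 7.460
AUC_0→∞ = 51.3 + 7.460 = 58.76 µg/mL·h

AUC = 58.76 µg/mL·h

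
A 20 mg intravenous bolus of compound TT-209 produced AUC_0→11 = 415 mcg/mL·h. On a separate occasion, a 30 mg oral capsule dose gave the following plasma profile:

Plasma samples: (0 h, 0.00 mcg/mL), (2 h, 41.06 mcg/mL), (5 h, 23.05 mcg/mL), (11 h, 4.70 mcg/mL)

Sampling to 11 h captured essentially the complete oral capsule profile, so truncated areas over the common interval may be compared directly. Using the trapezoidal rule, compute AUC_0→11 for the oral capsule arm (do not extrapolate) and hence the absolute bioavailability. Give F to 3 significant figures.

F = 0.354

Trapezoidal AUC_0→11 (oral capsule):
  [0→2]: (0.00+41.06)/2 × 2 = 41.06
  [2→5]: (41.06+23.05)/2 × 3 = 96.165
  [5→11]: (23.05+4.70)/2 × 6 = 83.25
  Sum = 220.475 mcg/mL·h
F = (AUC_ev/D_ev)/(AUC_iv/D_iv) = (220.475/30)/(415/20) = 7.34917/20.75 = 0.3542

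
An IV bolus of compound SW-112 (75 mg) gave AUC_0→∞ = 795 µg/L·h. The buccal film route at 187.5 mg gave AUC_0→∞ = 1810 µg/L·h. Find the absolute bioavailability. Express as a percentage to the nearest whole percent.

F = (AUC_ev / D_ev) / (AUC_iv / D_iv)
  = (1810/187.5) / (795/75)
  = 9.65333 / 10.6 = 0.9107
  = 91.07%

F = 91%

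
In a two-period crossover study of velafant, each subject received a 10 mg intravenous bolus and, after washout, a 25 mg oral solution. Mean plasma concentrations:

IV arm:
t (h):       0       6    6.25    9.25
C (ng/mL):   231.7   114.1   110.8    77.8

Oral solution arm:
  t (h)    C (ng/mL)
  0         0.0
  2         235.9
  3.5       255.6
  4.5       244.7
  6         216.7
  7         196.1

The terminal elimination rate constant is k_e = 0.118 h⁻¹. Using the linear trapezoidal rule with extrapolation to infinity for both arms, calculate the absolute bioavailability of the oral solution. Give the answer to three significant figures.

Trapezoidal AUC_0→9.25 (IV):
  [0→6]: (231.7+114.1)/2 × 6 = 1037.4
  [6→6.25]: (114.1+110.8)/2 × 0.25 = 28.1125
  [6.25→9.25]: (110.8+77.8)/2 × 3 = 282.9
  Sum = 1348.4125 ng/mL·h
IV tail: 77.8/0.118 = 659.322; AUC_iv,0→∞ = 1348.4125 + 659.322 = 2007.7345 ng/mL·h
Trapezoidal AUC_0→7 (oral solution):
  [0→2]: (0.0+235.9)/2 × 2 = 235.9
  [2→3.5]: (235.9+255.6)/2 × 1.5 = 368.625
  [3.5→4.5]: (255.6+244.7)/2 × 1 = 250.15
  [4.5→6]: (244.7+216.7)/2 × 1.5 = 346.05
  [6→7]: (216.7+196.1)/2 × 1 = 206.4
  Sum = 1407.125 ng/mL·h
oral solution tail: 196.1/0.118 = 1661.864; AUC_ev,0→∞ = 1407.125 + 1661.864 = 3068.989 ng/mL·h
F = (AUC_ev/D_ev)/(AUC_iv/D_iv) = (3068.989/25)/(2007.7345/10) = 122.75956/200.77345 = 0.6114

F = 0.611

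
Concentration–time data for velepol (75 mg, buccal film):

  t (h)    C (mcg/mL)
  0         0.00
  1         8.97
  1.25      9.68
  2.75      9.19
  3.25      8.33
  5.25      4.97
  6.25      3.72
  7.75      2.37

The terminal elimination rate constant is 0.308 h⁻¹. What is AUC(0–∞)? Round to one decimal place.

AUC = 55.3 mcg/mL·h

Trapezoidal AUC_0→7.75:
  [0→1]: (0.00+8.97)/2 × 1 = 4.485
  [1→1.25]: (8.97+9.68)/2 × 0.25 = 2.33125
  [1.25→2.75]: (9.68+9.19)/2 × 1.5 = 14.1525
  [2.75→3.25]: (9.19+8.33)/2 × 0.5 = 4.38
  [3.25→5.25]: (8.33+4.97)/2 × 2 = 13.3
  [5.25→6.25]: (4.97+3.72)/2 × 1 = 4.345
  [6.25→7.75]: (3.72+2.37)/2 × 1.5 = 4.5675
  Sum = 47.56125 mcg/mL·h
Extrapolated tail: C_last / k_e = 2.37 / 0.308 = 7.695
AUC_0→∞ = 47.56125 + 7.695 = 55.25625 mcg/mL·h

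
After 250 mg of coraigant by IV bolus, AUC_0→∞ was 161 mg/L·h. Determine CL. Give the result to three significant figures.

CL = 1.55 L/h

CL = Dose_iv / AUC_0→∞
   = 250 / 161 = 1.5528 L/h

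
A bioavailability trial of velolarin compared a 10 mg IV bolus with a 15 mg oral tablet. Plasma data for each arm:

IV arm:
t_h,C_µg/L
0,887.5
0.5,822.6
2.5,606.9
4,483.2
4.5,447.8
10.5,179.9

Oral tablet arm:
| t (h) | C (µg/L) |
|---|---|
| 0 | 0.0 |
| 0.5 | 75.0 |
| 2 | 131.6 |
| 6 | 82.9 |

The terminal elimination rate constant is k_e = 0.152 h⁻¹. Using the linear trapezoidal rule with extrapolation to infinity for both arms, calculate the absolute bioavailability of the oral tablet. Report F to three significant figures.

F = 0.128

Trapezoidal AUC_0→10.5 (IV):
  [0→0.5]: (887.5+822.6)/2 × 0.5 = 427.525
  [0.5→2.5]: (822.6+606.9)/2 × 2 = 1429.5
  [2.5→4]: (606.9+483.2)/2 × 1.5 = 817.575
  [4→4.5]: (483.2+447.8)/2 × 0.5 = 232.75
  [4.5→10.5]: (447.8+179.9)/2 × 6 = 1883.1
  Sum = 4790.45 µg/L·h
IV tail: 179.9/0.152 = 1183.553; AUC_iv,0→∞ = 4790.45 + 1183.553 = 5974.003 µg/L·h
Trapezoidal AUC_0→6 (oral tablet):
  [0→0.5]: (0.0+75.0)/2 × 0.5 = 18.75
  [0.5→2]: (75.0+131.6)/2 × 1.5 = 154.95
  [2→6]: (131.6+82.9)/2 × 4 = 429.0
  Sum = 602.7 µg/L·h
oral tablet tail: 82.9/0.152 = 545.395; AUC_ev,0→∞ = 602.7 + 545.395 = 1148.095 µg/L·h
F = (AUC_ev/D_ev)/(AUC_iv/D_iv) = (1148.095/15)/(5974.003/10) = 76.5397/597.4003 = 0.1281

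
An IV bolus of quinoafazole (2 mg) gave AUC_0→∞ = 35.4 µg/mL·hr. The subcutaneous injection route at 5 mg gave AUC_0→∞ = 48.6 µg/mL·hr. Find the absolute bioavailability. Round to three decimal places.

F = 0.549

F = (AUC_ev / D_ev) / (AUC_iv / D_iv)
  = (48.6/5) / (35.4/2)
  = 9.72 / 17.7 = 0.5492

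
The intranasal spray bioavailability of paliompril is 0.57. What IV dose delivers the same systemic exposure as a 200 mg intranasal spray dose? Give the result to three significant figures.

D_iv = 114 mg

Systemic exposure from an extravascular dose = F × D_ev, so the equivalent IV dose is F × D_ev.
D_iv = F × D_ev = 0.57 × 200 = 114 mg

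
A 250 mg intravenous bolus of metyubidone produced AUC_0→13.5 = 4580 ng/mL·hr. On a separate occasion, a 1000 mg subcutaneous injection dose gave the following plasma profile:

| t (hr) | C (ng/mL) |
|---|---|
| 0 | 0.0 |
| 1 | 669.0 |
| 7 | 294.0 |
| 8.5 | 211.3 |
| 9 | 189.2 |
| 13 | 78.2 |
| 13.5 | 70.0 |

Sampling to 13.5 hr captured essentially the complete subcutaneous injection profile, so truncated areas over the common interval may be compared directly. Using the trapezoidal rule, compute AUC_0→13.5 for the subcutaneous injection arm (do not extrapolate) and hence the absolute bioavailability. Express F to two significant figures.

Trapezoidal AUC_0→13.5 (subcutaneous injection):
  [0→1]: (0.0+669.0)/2 × 1 = 334.5
  [1→7]: (669.0+294.0)/2 × 6 = 2889.0
  [7→8.5]: (294.0+211.3)/2 × 1.5 = 378.975
  [8.5→9]: (211.3+189.2)/2 × 0.5 = 100.125
  [9→13]: (189.2+78.2)/2 × 4 = 534.8
  [13→13.5]: (78.2+70.0)/2 × 0.5 = 37.05
  Sum = 4274.45 ng/mL·hr
F = (AUC_ev/D_ev)/(AUC_iv/D_iv) = (4274.45/1000)/(4580/250) = 4.27445/18.32 = 0.2333

F = 0.23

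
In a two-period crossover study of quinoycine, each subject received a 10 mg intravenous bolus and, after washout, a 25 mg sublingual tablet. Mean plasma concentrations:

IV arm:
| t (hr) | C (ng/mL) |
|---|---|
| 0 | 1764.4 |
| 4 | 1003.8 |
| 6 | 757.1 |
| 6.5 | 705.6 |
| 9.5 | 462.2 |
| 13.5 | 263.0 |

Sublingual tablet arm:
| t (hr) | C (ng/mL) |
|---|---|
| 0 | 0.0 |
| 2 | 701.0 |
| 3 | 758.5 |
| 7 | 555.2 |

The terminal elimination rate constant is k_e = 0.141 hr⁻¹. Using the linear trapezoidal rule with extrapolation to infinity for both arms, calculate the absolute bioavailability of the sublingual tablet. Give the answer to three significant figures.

Trapezoidal AUC_0→13.5 (IV):
  [0→4]: (1764.4+1003.8)/2 × 4 = 5536.4
  [4→6]: (1003.8+757.1)/2 × 2 = 1760.9
  [6→6.5]: (757.1+705.6)/2 × 0.5 = 365.675
  [6.5→9.5]: (705.6+462.2)/2 × 3 = 1751.7
  [9.5→13.5]: (462.2+263.0)/2 × 4 = 1450.4
  Sum = 10865.075 ng/mL·hr
IV tail: 263.0/0.141 = 1865.248; AUC_iv,0→∞ = 10865.075 + 1865.248 = 12730.323 ng/mL·hr
Trapezoidal AUC_0→7 (sublingual tablet):
  [0→2]: (0.0+701.0)/2 × 2 = 701.0
  [2→3]: (701.0+758.5)/2 × 1 = 729.75
  [3→7]: (758.5+555.2)/2 × 4 = 2627.4
  Sum = 4058.15 ng/mL·hr
sublingual tablet tail: 555.2/0.141 = 3937.589; AUC_ev,0→∞ = 4058.15 + 3937.589 = 7995.739 ng/mL·hr
F = (AUC_ev/D_ev)/(AUC_iv/D_iv) = (7995.739/25)/(12730.323/10) = 319.82956/1273.0323 = 0.2512

F = 0.251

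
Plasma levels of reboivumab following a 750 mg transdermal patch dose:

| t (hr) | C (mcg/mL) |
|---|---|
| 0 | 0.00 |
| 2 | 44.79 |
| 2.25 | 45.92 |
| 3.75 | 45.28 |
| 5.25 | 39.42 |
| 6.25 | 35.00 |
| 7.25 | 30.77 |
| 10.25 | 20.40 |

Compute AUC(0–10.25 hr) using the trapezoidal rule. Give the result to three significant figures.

AUC = 335 mcg/mL·hr

Trapezoidal AUC_0→10.25:
  [0→2]: (0.00+44.79)/2 × 2 = 44.79
  [2→2.25]: (44.79+45.92)/2 × 0.25 = 11.33875
  [2.25→3.75]: (45.92+45.28)/2 × 1.5 = 68.4
  [3.75→5.25]: (45.28+39.42)/2 × 1.5 = 63.525
  [5.25→6.25]: (39.42+35.00)/2 × 1 = 37.21
  [6.25→7.25]: (35.00+30.77)/2 × 1 = 32.885
  [7.25→10.25]: (30.77+20.40)/2 × 3 = 76.755
  Sum = 334.90375 mcg/mL·hr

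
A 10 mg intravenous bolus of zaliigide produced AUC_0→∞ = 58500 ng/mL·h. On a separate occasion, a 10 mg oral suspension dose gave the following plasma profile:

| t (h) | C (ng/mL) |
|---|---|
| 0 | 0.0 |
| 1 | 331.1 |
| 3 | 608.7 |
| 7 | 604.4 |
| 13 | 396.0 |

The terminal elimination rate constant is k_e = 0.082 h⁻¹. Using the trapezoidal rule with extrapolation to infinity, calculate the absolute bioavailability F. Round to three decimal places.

F = 0.194

Trapezoidal AUC_0→13 (oral suspension):
  [0→1]: (0.0+331.1)/2 × 1 = 165.55
  [1→3]: (331.1+608.7)/2 × 2 = 939.8
  [3→7]: (608.7+604.4)/2 × 4 = 2426.2
  [7→13]: (604.4+396.0)/2 × 6 = 3001.2
  Sum = 6532.75 ng/mL·h
Tail: C_last/k_e = 396.0/0.082 = 4829.268
AUC_0→∞ (oral suspension) = 6532.75 + 4829.268 = 11362.018 ng/mL·h
F = (AUC_ev/D_ev)/(AUC_iv/D_iv) = (11362.018/10)/(58500/10) = 1136.2018/5850 = 0.1942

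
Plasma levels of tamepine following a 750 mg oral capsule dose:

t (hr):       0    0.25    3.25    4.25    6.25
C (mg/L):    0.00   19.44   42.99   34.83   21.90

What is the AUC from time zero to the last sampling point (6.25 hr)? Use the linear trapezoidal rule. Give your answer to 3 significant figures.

Trapezoidal AUC_0→6.25:
  [0→0.25]: (0.00+19.44)/2 × 0.25 = 2.43
  [0.25→3.25]: (19.44+42.99)/2 × 3 = 93.645
  [3.25→4.25]: (42.99+34.83)/2 × 1 = 38.91
  [4.25→6.25]: (34.83+21.90)/2 × 2 = 56.73
  Sum = 191.715 mg/L·hr

AUC = 192 mg/L·hr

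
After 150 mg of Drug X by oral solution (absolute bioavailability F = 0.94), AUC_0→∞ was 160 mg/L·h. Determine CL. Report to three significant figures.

CL = F × Dose / AUC_0→∞
   = 0.94 × 150 / 160 = 0.88125 L/h

CL = 0.881 L/h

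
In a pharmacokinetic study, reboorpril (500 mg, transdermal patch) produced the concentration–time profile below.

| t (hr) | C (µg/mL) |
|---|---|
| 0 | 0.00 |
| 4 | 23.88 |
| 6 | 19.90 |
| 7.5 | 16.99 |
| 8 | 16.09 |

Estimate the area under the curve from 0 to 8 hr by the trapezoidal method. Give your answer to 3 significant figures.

Trapezoidal AUC_0→8:
  [0→4]: (0.00+23.88)/2 × 4 = 47.76
  [4→6]: (23.88+19.90)/2 × 2 = 43.78
  [6→7.5]: (19.90+16.99)/2 × 1.5 = 27.6675
  [7.5→8]: (16.99+16.09)/2 × 0.5 = 8.27
  Sum = 127.4775 µg/mL·hr

AUC = 127 µg/mL·hr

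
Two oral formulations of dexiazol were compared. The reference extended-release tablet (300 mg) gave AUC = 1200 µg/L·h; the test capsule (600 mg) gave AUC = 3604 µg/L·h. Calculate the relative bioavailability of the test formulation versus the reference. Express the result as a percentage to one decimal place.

F_rel = 150.2%

F_rel = (AUC_test/D_test) / (AUC_ref/D_ref)
      = (3604/600) / (1200/300)
      = 6.00667 / 4 = 1.5017 = 150.17%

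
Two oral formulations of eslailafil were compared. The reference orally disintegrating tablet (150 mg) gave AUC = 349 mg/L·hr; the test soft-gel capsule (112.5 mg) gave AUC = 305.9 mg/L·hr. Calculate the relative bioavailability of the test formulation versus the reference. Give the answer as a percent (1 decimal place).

F_rel = 116.9%

F_rel = (AUC_test/D_test) / (AUC_ref/D_ref)
      = (305.9/112.5) / (349/150)
      = 2.71911 / 2.32667 = 1.1687 = 116.87%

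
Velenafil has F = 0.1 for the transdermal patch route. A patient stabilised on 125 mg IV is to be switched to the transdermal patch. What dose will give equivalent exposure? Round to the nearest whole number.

D_transdermal = 1250 mg

For equal systemic exposure: F × D_ev = D_iv
D_ev = D_iv / F = 125 / 0.1 = 1250 mg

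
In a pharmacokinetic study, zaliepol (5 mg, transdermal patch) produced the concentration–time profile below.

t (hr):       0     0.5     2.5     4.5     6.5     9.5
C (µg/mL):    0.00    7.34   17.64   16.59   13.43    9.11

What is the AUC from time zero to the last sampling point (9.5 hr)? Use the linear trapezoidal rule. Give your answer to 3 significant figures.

AUC = 125 µg/mL·hr

Trapezoidal AUC_0→9.5:
  [0→0.5]: (0.00+7.34)/2 × 0.5 = 1.835
  [0.5→2.5]: (7.34+17.64)/2 × 2 = 24.98
  [2.5→4.5]: (17.64+16.59)/2 × 2 = 34.23
  [4.5→6.5]: (16.59+13.43)/2 × 2 = 30.02
  [6.5→9.5]: (13.43+9.11)/2 × 3 = 33.81
  Sum = 124.875 µg/mL·hr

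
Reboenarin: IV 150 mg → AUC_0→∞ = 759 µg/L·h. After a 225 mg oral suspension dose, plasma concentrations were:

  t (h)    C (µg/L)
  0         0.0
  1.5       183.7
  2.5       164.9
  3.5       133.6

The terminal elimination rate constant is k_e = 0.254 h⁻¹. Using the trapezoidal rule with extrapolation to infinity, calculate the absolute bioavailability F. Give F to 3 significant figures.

Trapezoidal AUC_0→3.5 (oral suspension):
  [0→1.5]: (0.0+183.7)/2 × 1.5 = 137.775
  [1.5→2.5]: (183.7+164.9)/2 × 1 = 174.3
  [2.5→3.5]: (164.9+133.6)/2 × 1 = 149.25
  Sum = 461.325 µg/L·h
Tail: C_last/k_e = 133.6/0.254 = 525.984
AUC_0→∞ (oral suspension) = 461.325 + 525.984 = 987.309 µg/L·h
F = (AUC_ev/D_ev)/(AUC_iv/D_iv) = (987.309/225)/(759/150) = 4.38804/5.06 = 0.8672

F = 0.867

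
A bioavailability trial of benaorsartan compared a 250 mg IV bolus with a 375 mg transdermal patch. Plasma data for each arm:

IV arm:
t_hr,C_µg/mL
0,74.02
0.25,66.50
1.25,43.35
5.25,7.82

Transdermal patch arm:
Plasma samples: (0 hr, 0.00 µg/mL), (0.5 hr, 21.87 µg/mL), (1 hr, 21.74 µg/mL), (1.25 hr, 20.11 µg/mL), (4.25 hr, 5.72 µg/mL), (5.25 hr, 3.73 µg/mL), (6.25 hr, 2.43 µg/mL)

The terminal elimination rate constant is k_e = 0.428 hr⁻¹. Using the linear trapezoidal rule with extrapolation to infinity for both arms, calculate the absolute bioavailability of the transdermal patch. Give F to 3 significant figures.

F = 0.255

Trapezoidal AUC_0→5.25 (IV):
  [0→0.25]: (74.02+66.50)/2 × 0.25 = 17.565
  [0.25→1.25]: (66.50+43.35)/2 × 1 = 54.925
  [1.25→5.25]: (43.35+7.82)/2 × 4 = 102.34
  Sum = 174.83 µg/mL·hr
IV tail: 7.82/0.428 = 18.271; AUC_iv,0→∞ = 174.83 + 18.271 = 193.101 µg/mL·hr
Trapezoidal AUC_0→6.25 (transdermal patch):
  [0→0.5]: (0.00+21.87)/2 × 0.5 = 5.4675
  [0.5→1]: (21.87+21.74)/2 × 0.5 = 10.9025
  [1→1.25]: (21.74+20.11)/2 × 0.25 = 5.23125
  [1.25→4.25]: (20.11+5.72)/2 × 3 = 38.745
  [4.25→5.25]: (5.72+3.73)/2 × 1 = 4.725
  [5.25→6.25]: (3.73+2.43)/2 × 1 = 3.08
  Sum = 68.15125 µg/mL·hr
transdermal patch tail: 2.43/0.428 = 5.678; AUC_ev,0→∞ = 68.15125 + 5.678 = 73.82925 µg/mL·hr
F = (AUC_ev/D_ev)/(AUC_iv/D_iv) = (73.82925/375)/(193.101/250) = 0.196878/0.772404 = 0.2549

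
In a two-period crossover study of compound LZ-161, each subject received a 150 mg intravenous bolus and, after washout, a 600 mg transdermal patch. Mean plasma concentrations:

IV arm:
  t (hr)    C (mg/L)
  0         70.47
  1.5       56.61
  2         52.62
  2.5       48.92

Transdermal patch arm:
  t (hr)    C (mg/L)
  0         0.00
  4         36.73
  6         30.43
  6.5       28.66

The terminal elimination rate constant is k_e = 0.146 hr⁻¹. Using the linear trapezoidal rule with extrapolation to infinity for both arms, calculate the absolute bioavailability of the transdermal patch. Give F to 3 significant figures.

F = 0.182

Trapezoidal AUC_0→2.5 (IV):
  [0→1.5]: (70.47+56.61)/2 × 1.5 = 95.31
  [1.5→2]: (56.61+52.62)/2 × 0.5 = 27.3075
  [2→2.5]: (52.62+48.92)/2 × 0.5 = 25.385
  Sum = 148.0025 mg/L·hr
IV tail: 48.92/0.146 = 335.068; AUC_iv,0→∞ = 148.0025 + 335.068 = 483.0705 mg/L·hr
Trapezoidal AUC_0→6.5 (transdermal patch):
  [0→4]: (0.00+36.73)/2 × 4 = 73.46
  [4→6]: (36.73+30.43)/2 × 2 = 67.16
  [6→6.5]: (30.43+28.66)/2 × 0.5 = 14.7725
  Sum = 155.3925 mg/L·hr
transdermal patch tail: 28.66/0.146 = 196.301; AUC_ev,0→∞ = 155.3925 + 196.301 = 351.6935 mg/L·hr
F = (AUC_ev/D_ev)/(AUC_iv/D_iv) = (351.6935/600)/(483.0705/150) = 0.586156/3.22047 = 0.1820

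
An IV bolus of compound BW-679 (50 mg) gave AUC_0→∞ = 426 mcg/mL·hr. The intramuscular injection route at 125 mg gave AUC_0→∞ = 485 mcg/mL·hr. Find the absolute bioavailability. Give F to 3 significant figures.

F = (AUC_ev / D_ev) / (AUC_iv / D_iv)
  = (485/125) / (426/50)
  = 3.88 / 8.52 = 0.4554

F = 0.455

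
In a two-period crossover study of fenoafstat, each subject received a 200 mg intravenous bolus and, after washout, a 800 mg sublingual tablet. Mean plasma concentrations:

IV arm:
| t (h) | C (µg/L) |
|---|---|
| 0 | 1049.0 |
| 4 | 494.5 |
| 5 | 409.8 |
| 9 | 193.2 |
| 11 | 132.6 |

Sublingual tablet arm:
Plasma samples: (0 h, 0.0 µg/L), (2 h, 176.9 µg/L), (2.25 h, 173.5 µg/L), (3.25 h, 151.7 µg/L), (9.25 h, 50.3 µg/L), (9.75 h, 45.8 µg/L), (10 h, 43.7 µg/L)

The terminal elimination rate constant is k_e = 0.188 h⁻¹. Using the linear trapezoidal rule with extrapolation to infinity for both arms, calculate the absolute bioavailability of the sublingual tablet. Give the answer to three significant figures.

F = 0.0544

Trapezoidal AUC_0→11 (IV):
  [0→4]: (1049.0+494.5)/2 × 4 = 3087.0
  [4→5]: (494.5+409.8)/2 × 1 = 452.15
  [5→9]: (409.8+193.2)/2 × 4 = 1206.0
  [9→11]: (193.2+132.6)/2 × 2 = 325.8
  Sum = 5070.95 µg/L·h
IV tail: 132.6/0.188 = 705.319; AUC_iv,0→∞ = 5070.95 + 705.319 = 5776.269 µg/L·h
Trapezoidal AUC_0→10 (sublingual tablet):
  [0→2]: (0.0+176.9)/2 × 2 = 176.9
  [2→2.25]: (176.9+173.5)/2 × 0.25 = 43.8
  [2.25→3.25]: (173.5+151.7)/2 × 1 = 162.6
  [3.25→9.25]: (151.7+50.3)/2 × 6 = 606.0
  [9.25→9.75]: (50.3+45.8)/2 × 0.5 = 24.025
  [9.75→10]: (45.8+43.7)/2 × 0.25 = 11.1875
  Sum = 1024.5125 µg/L·h
sublingual tablet tail: 43.7/0.188 = 232.447; AUC_ev,0→∞ = 1024.5125 + 232.447 = 1256.9595 µg/L·h
F = (AUC_ev/D_ev)/(AUC_iv/D_iv) = (1256.9595/800)/(5776.269/200) = 1.5712/28.881345 = 0.0544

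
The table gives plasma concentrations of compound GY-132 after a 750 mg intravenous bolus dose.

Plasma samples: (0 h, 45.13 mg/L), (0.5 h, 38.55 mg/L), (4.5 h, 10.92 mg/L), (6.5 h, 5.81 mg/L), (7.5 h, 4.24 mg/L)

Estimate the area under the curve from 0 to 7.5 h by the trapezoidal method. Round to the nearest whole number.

Trapezoidal AUC_0→7.5:
  [0→0.5]: (45.13+38.55)/2 × 0.5 = 20.92
  [0.5→4.5]: (38.55+10.92)/2 × 4 = 98.94
  [4.5→6.5]: (10.92+5.81)/2 × 2 = 16.73
  [6.5→7.5]: (5.81+4.24)/2 × 1 = 5.025
  Sum = 141.615 mg/L·h

AUC = 142 mg/L·h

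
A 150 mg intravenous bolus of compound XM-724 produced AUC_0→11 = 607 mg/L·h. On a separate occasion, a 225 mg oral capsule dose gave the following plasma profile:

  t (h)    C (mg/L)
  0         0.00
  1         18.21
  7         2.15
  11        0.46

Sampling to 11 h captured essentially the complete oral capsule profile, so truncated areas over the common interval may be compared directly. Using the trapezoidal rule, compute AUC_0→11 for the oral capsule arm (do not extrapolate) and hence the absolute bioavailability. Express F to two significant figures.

F = 0.083

Trapezoidal AUC_0→11 (oral capsule):
  [0→1]: (0.00+18.21)/2 × 1 = 9.105
  [1→7]: (18.21+2.15)/2 × 6 = 61.08
  [7→11]: (2.15+0.46)/2 × 4 = 5.22
  Sum = 75.405 mg/L·h
F = (AUC_ev/D_ev)/(AUC_iv/D_iv) = (75.405/225)/(607/150) = 0.335133/4.04667 = 0.0828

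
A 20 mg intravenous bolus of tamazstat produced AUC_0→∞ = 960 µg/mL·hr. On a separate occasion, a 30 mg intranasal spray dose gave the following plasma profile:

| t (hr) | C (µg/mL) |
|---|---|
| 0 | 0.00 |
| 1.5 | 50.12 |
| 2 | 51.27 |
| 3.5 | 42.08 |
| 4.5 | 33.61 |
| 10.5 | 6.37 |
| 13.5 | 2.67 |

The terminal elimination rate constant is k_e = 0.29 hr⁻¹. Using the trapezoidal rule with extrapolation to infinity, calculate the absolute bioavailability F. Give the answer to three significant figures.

F = 0.218

Trapezoidal AUC_0→13.5 (intranasal spray):
  [0→1.5]: (0.00+50.12)/2 × 1.5 = 37.59
  [1.5→2]: (50.12+51.27)/2 × 0.5 = 25.3475
  [2→3.5]: (51.27+42.08)/2 × 1.5 = 70.0125
  [3.5→4.5]: (42.08+33.61)/2 × 1 = 37.845
  [4.5→10.5]: (33.61+6.37)/2 × 6 = 119.94
  [10.5→13.5]: (6.37+2.67)/2 × 3 = 13.56
  Sum = 304.295 µg/mL·hr
Tail: C_last/k_e = 2.67/0.29 = 9.207
AUC_0→∞ (intranasal spray) = 304.295 + 9.207 = 313.502 µg/mL·hr
F = (AUC_ev/D_ev)/(AUC_iv/D_iv) = (313.502/30)/(960/20) = 10.4501/48 = 0.2177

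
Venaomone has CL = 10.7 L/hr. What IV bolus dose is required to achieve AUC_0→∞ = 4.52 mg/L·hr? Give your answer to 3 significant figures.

Dose = 48.4 mg

Dose_iv = CL × AUC_0→∞
     = 10.7 × 4.52 = 48.364 mg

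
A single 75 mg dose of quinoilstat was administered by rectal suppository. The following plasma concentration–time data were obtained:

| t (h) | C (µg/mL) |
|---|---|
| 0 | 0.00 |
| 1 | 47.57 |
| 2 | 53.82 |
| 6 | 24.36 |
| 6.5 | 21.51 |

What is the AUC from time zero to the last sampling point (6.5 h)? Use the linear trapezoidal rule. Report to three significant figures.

Trapezoidal AUC_0→6.5:
  [0→1]: (0.00+47.57)/2 × 1 = 23.785
  [1→2]: (47.57+53.82)/2 × 1 = 50.695
  [2→6]: (53.82+24.36)/2 × 4 = 156.36
  [6→6.5]: (24.36+21.51)/2 × 0.5 = 11.4675
  Sum = 242.3075 µg/mL·h

AUC = 242 µg/mL·h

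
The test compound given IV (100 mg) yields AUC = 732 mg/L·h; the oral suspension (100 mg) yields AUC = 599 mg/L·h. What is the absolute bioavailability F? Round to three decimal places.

F = (AUC_ev / D_ev) / (AUC_iv / D_iv)
  = (599/100) / (732/100)
  = 5.99 / 7.32 = 0.8183

F = 0.818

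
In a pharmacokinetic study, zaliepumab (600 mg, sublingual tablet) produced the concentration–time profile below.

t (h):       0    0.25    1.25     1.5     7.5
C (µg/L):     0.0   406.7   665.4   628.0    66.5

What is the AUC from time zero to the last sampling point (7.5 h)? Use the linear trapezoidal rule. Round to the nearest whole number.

AUC = 2832 µg/L·h

Trapezoidal AUC_0→7.5:
  [0→0.25]: (0.0+406.7)/2 × 0.25 = 50.8375
  [0.25→1.25]: (406.7+665.4)/2 × 1 = 536.05
  [1.25→1.5]: (665.4+628.0)/2 × 0.25 = 161.675
  [1.5→7.5]: (628.0+66.5)/2 × 6 = 2083.5
  Sum = 2832.0625 µg/L·h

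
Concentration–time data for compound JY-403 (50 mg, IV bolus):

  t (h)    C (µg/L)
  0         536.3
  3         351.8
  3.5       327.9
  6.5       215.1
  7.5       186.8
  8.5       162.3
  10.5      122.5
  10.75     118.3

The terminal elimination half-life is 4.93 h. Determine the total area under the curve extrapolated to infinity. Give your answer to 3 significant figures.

Trapezoidal AUC_0→10.75:
  [0→3]: (536.3+351.8)/2 × 3 = 1332.15
  [3→3.5]: (351.8+327.9)/2 × 0.5 = 169.925
  [3.5→6.5]: (327.9+215.1)/2 × 3 = 814.5
  [6.5→7.5]: (215.1+186.8)/2 × 1 = 200.95
  [7.5→8.5]: (186.8+162.3)/2 × 1 = 174.55
  [8.5→10.5]: (162.3+122.5)/2 × 2 = 284.8
  [10.5→10.75]: (122.5+118.3)/2 × 0.25 = 30.1
  Sum = 3006.975 µg/L·h
k_e = ln2 / t½ = 0.693147 / 4.93 = 0.1406 h^-1
Extrapolated tail: C_last / k_e = 118.3 / 0.1406 = 841.394
AUC_0→∞ = 3006.975 + 841.394 = 3848.369 µg/L·h

AUC = 3850 µg/L·h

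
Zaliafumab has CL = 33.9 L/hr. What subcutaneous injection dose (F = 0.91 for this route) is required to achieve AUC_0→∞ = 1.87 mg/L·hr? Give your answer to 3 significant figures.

Dose = CL × AUC_0→∞ / F
     = 33.9 × 1.87 / 0.91 = 69.6626 mg

Dose = 69.7 mg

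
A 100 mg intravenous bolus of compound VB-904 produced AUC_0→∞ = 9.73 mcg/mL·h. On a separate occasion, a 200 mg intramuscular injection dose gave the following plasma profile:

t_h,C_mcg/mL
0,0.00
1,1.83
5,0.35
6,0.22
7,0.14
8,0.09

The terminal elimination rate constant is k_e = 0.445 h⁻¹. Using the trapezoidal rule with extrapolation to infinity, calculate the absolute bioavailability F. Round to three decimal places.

F = 0.311

Trapezoidal AUC_0→8 (intramuscular injection):
  [0→1]: (0.00+1.83)/2 × 1 = 0.915
  [1→5]: (1.83+0.35)/2 × 4 = 4.36
  [5→6]: (0.35+0.22)/2 × 1 = 0.285
  [6→7]: (0.22+0.14)/2 × 1 = 0.18
  [7→8]: (0.14+0.09)/2 × 1 = 0.115
  Sum = 5.855 mcg/mL·h
Tail: C_last/k_e = 0.09/0.445 = 0.202
AUC_0→∞ (intramuscular injection) = 5.855 + 0.202 = 6.057 mcg/mL·h
F = (AUC_ev/D_ev)/(AUC_iv/D_iv) = (6.057/200)/(9.73/100) = 0.030285/0.0973 = 0.3113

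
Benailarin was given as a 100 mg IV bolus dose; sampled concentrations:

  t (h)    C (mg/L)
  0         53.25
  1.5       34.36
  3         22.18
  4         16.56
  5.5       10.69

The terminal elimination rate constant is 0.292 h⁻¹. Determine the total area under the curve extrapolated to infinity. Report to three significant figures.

AUC = 185 mg/L·h

Trapezoidal AUC_0→5.5:
  [0→1.5]: (53.25+34.36)/2 × 1.5 = 65.7075
  [1.5→3]: (34.36+22.18)/2 × 1.5 = 42.405
  [3→4]: (22.18+16.56)/2 × 1 = 19.37
  [4→5.5]: (16.56+10.69)/2 × 1.5 = 20.4375
  Sum = 147.92 mg/L·h
Extrapolated tail: C_last / k_e = 10.69 / 0.292 = 36.610
AUC_0→∞ = 147.92 + 36.610 = 184.53 mg/L·h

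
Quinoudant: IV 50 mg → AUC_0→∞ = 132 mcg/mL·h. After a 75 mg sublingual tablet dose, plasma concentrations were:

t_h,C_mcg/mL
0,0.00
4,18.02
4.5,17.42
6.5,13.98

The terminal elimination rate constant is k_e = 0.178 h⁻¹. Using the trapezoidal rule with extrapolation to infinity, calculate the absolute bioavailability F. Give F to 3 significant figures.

F = 0.782

Trapezoidal AUC_0→6.5 (sublingual tablet):
  [0→4]: (0.00+18.02)/2 × 4 = 36.04
  [4→4.5]: (18.02+17.42)/2 × 0.5 = 8.86
  [4.5→6.5]: (17.42+13.98)/2 × 2 = 31.4
  Sum = 76.3 mcg/mL·h
Tail: C_last/k_e = 13.98/0.178 = 78.539
AUC_0→∞ (sublingual tablet) = 76.3 + 78.539 = 154.839 mcg/mL·h
F = (AUC_ev/D_ev)/(AUC_iv/D_iv) = (154.839/75)/(132/50) = 2.06452/2.64 = 0.7820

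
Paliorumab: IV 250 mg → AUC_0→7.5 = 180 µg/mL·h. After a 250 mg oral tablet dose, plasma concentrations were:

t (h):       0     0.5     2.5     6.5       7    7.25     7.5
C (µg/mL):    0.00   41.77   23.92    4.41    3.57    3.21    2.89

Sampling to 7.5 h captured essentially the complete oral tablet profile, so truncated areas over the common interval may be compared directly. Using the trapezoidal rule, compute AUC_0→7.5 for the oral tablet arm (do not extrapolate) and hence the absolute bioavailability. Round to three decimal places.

F = 0.758

Trapezoidal AUC_0→7.5 (oral tablet):
  [0→0.5]: (0.00+41.77)/2 × 0.5 = 10.4425
  [0.5→2.5]: (41.77+23.92)/2 × 2 = 65.69
  [2.5→6.5]: (23.92+4.41)/2 × 4 = 56.66
  [6.5→7]: (4.41+3.57)/2 × 0.5 = 1.995
  [7→7.25]: (3.57+3.21)/2 × 0.25 = 0.8475
  [7.25→7.5]: (3.21+2.89)/2 × 0.25 = 0.7625
  Sum = 136.3975 µg/mL·h
F = (AUC_ev/D_ev)/(AUC_iv/D_iv) = (136.3975/250)/(180/250) = 0.54559/0.72 = 0.7578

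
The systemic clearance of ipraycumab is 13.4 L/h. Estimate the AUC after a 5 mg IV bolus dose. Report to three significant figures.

AUC = 0.373 mg/L·h

AUC_0→∞ = Dose_iv / CL
        = 5 / 13.4 = 0.373134 mg/L·h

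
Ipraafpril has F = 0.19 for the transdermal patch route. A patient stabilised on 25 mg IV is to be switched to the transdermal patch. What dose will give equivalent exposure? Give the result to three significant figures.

For equal systemic exposure: F × D_ev = D_iv
D_ev = D_iv / F = 25 / 0.19 = 131.579 mg

D_transdermal = 132 mg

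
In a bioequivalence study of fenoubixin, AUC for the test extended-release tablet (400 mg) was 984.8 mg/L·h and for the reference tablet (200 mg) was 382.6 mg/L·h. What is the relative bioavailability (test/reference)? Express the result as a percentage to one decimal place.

F_rel = (AUC_test/D_test) / (AUC_ref/D_ref)
      = (984.8/400) / (382.6/200)
      = 2.462 / 1.913 = 1.2870 = 128.70%

F_rel = 128.7%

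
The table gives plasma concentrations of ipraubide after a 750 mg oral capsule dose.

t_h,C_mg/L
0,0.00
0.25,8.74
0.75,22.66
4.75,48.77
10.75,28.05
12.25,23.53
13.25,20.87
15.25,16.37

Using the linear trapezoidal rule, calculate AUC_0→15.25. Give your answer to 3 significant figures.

AUC = 480 mg/L·h

Trapezoidal AUC_0→15.25:
  [0→0.25]: (0.00+8.74)/2 × 0.25 = 1.0925
  [0.25→0.75]: (8.74+22.66)/2 × 0.5 = 7.85
  [0.75→4.75]: (22.66+48.77)/2 × 4 = 142.86
  [4.75→10.75]: (48.77+28.05)/2 × 6 = 230.46
  [10.75→12.25]: (28.05+23.53)/2 × 1.5 = 38.685
  [12.25→13.25]: (23.53+20.87)/2 × 1 = 22.2
  [13.25→15.25]: (20.87+16.37)/2 × 2 = 37.24
  Sum = 480.3875 mg/L·h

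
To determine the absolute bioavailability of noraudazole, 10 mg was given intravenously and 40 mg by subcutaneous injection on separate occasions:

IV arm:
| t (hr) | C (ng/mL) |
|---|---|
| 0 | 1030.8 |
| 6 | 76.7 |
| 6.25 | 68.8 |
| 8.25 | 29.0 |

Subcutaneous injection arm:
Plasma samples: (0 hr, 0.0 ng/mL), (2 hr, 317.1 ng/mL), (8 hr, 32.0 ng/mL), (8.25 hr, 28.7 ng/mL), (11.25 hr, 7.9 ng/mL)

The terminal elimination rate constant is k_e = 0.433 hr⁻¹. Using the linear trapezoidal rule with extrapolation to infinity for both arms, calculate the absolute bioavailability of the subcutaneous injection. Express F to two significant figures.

F = 0.10

Trapezoidal AUC_0→8.25 (IV):
  [0→6]: (1030.8+76.7)/2 × 6 = 3322.5
  [6→6.25]: (76.7+68.8)/2 × 0.25 = 18.1875
  [6.25→8.25]: (68.8+29.0)/2 × 2 = 97.8
  Sum = 3438.4875 ng/mL·hr
IV tail: 29.0/0.433 = 66.975; AUC_iv,0→∞ = 3438.4875 + 66.975 = 3505.4625 ng/mL·hr
Trapezoidal AUC_0→11.25 (subcutaneous injection):
  [0→2]: (0.0+317.1)/2 × 2 = 317.1
  [2→8]: (317.1+32.0)/2 × 6 = 1047.3
  [8→8.25]: (32.0+28.7)/2 × 0.25 = 7.5875
  [8.25→11.25]: (28.7+7.9)/2 × 3 = 54.9
  Sum = 1426.8875 ng/mL·hr
subcutaneous injection tail: 7.9/0.433 = 18.245; AUC_ev,0→∞ = 1426.8875 + 18.245 = 1445.1325 ng/mL·hr
F = (AUC_ev/D_ev)/(AUC_iv/D_iv) = (1445.1325/40)/(3505.4625/10) = 36.1283/350.54625 = 0.1031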